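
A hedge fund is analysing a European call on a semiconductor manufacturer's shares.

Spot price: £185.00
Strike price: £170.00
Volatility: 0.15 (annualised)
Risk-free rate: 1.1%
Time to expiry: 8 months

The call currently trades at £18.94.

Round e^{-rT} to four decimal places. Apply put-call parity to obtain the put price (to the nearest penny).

£2.70

exp(−rT) = exp(−0.011·0.6667) = 0.9927
Put-call parity: C − P = S − K·e^(−rT) = 185 − 170·0.9927 = 185 − 168.7590 = 16.2410
P = C − (C − P) = 18.94 − (16.2410) = 2.6990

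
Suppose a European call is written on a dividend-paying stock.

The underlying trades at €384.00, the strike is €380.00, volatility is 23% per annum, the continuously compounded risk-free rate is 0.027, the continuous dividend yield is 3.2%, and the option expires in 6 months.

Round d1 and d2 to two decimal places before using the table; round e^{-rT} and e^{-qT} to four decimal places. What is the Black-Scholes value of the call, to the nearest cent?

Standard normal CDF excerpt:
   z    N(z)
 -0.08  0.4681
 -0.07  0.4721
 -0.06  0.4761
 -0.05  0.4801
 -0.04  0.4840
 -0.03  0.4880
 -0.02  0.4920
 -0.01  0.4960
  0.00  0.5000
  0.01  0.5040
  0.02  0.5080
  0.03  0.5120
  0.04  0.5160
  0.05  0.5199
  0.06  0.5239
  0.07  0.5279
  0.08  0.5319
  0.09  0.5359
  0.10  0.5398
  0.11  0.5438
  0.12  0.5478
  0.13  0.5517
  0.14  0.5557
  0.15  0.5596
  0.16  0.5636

€25.53

T = 0.5;  σ√T = 0.1626
ln(S/K) + (r − q + σ²/2)T = ln(384/380) + (0.027 − 0.032 + 0.23²/2)·0.5 = 0.0105 + 0.0107 = 0.0212
d₁ = 0.0212 / 0.1626 = 0.1303 ≈ 0.13
d₂ = d₁ − σ√T = 0.1303 − 0.1626 = -0.0323 ≈ -0.03
e^(−qT) = e^(−0.032·0.5) = 0.9841;  e^(−rT) = e^(−0.027·0.5) = 0.9866
N(d₁) = N(0.13) = 0.5517;  N(d₂) = N(-0.03) = 0.4880
C = 384·0.9841·0.5517 − 380·0.9866·0.4880 = 208.4843 − 182.9551 = 25.5292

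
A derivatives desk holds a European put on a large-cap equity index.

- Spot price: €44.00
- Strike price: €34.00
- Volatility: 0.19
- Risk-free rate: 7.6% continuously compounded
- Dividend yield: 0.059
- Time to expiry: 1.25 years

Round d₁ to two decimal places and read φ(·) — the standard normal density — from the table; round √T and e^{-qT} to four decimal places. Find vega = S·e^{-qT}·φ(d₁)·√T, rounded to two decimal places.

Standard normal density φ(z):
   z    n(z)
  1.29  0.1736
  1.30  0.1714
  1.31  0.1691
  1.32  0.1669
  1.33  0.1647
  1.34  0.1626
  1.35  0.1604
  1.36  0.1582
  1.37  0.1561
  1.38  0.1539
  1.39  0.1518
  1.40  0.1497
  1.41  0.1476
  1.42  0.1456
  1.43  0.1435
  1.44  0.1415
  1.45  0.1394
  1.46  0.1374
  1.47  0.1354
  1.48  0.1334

σ√T = 0.19·√1.25 = 0.2124
d₁ = [ln(44/34) + (0.076 − 0.059 + 0.19²/2)·1.25] / 0.2124 = [0.2578 + 0.0438] / 0.2124 = 1.4200 which rounds to 1.42
√T = √1.25 = 1.1180
φ(d₁) = φ(1.42) = 0.1456
exp(−qT) = exp(−0.059·1.25) = 0.9289
vega = S·exp(−qT)·φ(d₁)·√T = 44·0.9289·0.1456·1.1180 = 6.6531

6.65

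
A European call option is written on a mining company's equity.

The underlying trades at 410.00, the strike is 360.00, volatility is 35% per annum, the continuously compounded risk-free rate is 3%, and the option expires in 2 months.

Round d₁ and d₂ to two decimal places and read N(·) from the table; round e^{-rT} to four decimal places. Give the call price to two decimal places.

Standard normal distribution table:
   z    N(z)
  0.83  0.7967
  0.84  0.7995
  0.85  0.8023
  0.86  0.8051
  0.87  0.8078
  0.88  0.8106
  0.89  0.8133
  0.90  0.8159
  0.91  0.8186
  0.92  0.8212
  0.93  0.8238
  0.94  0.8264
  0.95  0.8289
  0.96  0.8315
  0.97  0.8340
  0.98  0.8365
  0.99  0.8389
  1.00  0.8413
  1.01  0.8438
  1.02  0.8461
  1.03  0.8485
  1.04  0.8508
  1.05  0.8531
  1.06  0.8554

σ√T = 0.35·√0.1667 = 0.1429
ln(S/K) + (r + σ²/2)T = ln(410/360) + (0.03 + 0.35²/2)·0.1667 = 0.1301 + 0.0152 = 0.1453
d₁ = 0.1453 / 0.1429 = 1.0166 ⇒ 1.02
d₂ = d₁ − σ√T = 1.0166 − 0.1429 = 0.8737 ⇒ 0.87
e^(−rT) = e^(−0.03·0.1667) = 0.9950
N(d₁) = N(1.02) = 0.8461;  N(d₂) = N(0.87) = 0.8078
C = 410·0.8461 − 360·0.9950·0.8078 = 346.9010 − 289.3540 = 57.5470

57.55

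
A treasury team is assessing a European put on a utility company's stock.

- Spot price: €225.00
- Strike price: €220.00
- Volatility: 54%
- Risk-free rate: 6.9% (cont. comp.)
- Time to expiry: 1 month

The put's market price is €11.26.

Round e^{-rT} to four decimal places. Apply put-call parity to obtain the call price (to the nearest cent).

exp(−rT) = exp(−0.069·0.08333) = 0.9943
Put-call parity: C − P = S − K·e^(−rT) = 225 − 220·0.9943 = 225 − 218.7460 = 6.2540
C = P + (C − P) = 11.26 + (6.2540) = 17.5140

€17.51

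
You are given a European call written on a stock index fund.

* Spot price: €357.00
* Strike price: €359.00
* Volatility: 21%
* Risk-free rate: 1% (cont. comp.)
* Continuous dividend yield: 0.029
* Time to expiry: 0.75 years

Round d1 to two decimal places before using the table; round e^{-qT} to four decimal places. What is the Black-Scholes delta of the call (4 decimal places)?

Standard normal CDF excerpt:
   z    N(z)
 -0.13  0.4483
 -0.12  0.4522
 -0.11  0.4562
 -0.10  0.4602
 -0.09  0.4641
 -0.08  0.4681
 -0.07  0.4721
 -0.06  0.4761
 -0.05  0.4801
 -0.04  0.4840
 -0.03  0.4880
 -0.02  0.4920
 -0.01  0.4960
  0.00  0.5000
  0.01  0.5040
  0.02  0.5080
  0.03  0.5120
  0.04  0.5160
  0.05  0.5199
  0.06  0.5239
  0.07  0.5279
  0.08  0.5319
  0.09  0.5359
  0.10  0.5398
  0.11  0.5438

0.4814

σ√T = 0.21·√0.75 = 0.1819
d₁ = [ln(357/359) + (0.01 − 0.029 + ½·0.21²)·0.75] / (σ√T) = (-0.0056 + 0.0023) / 0.1819 = -0.0181 which rounds to -0.02
N(d₁) = N(-0.02) = 0.4920
Δ_call = e^(−qT)·N(d₁) = 0.9785·0.4920 = 0.4814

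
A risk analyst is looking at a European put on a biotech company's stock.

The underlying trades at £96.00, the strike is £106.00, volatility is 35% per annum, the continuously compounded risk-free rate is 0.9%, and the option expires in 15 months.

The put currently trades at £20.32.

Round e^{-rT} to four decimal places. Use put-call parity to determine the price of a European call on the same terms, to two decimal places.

£11.51

exp(−rT) = exp(−0.009·1.25) = 0.9888
Put-call parity: C − P = S − K·e^(−rT) = 96 − 106·0.9888 = 96 − 104.8128 = -8.8128
C = P + (C − P) = 20.32 + (-8.8128) = 11.5072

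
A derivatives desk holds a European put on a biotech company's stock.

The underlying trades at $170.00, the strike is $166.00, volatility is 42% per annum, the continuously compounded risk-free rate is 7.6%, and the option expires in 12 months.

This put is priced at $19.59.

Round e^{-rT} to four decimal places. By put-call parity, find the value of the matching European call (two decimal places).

e^(−rT) = e^(−0.076·1) = 0.9268
Put-call parity: C − P = S − K·e^(−rT) = 170 − 166·0.9268 = 170 − 153.8488 = 16.1512
C = P + (C − P) = 19.59 + (16.1512) = 35.7412

$35.74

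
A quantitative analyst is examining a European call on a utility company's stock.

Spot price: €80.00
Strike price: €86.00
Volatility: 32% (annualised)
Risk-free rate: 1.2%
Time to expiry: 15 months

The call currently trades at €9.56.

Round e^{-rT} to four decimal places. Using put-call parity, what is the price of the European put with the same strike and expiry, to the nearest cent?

€14.28

e^(−rT) = e^(−0.012·1.25) = 0.9851
Put-call parity: C − P = S − K·e^(−rT) = 80 − 86·0.9851 = 80 − 84.7186 = -4.7186
P = C − (C − P) = 9.56 − (-4.7186) = 14.2786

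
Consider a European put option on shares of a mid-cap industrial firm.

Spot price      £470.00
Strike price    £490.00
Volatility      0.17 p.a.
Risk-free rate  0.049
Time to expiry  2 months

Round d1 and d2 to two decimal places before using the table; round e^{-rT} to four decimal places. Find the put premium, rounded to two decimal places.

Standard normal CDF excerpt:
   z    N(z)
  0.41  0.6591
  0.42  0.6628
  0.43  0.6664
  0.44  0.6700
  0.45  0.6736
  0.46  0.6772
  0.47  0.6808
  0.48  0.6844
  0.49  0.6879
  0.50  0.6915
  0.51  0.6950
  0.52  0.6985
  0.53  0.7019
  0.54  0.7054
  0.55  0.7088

£22.90

σ√T = 0.17·√0.1667 = 0.0694
d₁ = [ln(470/490) + (0.049 + ½·0.17²)·0.1667] / (σ√T) = (-0.0417 + 0.0106) / 0.0694 = -0.4481 which rounds to -0.45
d₂ = -0.4481 − 0.0694 = -0.5175 which rounds to -0.52
exp(−rT) = exp(−0.049·0.1667) = 0.9919
N(−d₂) = N(0.52) = 0.6985;  N(−d₁) = N(0.45) = 0.6736
P = 490·0.9919·0.6985 − 470·0.6736 = 339.4927 − 316.5920 = 22.9007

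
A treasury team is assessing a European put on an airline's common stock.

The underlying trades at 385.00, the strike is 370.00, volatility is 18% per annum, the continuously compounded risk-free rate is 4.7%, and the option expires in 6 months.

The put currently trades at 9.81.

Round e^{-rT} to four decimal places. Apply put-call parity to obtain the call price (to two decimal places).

e^(−rT) = e^(−0.047·0.5) = 0.9768
Put-call parity: C − P = S − K·e^(−rT) = 385 − 370·0.9768 = 385 − 361.4160 = 23.5840
C = P + (C − P) = 9.81 + (23.5840) = 33.3940

33.39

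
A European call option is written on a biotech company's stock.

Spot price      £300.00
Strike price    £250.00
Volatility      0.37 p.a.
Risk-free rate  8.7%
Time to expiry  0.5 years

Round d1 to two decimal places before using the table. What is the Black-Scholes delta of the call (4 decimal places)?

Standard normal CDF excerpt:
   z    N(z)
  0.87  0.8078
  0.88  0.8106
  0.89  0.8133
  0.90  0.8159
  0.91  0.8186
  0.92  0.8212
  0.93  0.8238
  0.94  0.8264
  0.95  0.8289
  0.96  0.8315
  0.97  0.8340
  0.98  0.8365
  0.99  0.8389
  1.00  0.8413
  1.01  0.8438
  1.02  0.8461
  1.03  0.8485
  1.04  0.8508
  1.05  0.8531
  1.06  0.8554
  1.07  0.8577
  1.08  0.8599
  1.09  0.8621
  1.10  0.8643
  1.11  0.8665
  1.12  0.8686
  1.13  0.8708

0.8389

T = 0.5;  σ√T = 0.2616
d₁ = [ln(300/250) + (0.087 + ½·0.37²)·0.5] / (σ√T) = (0.1823 + 0.0777) / 0.2616 = 0.9939 ⇒ 0.99
N(d₁) = N(0.99) = 0.8389
Δ_call = N(d₁) = 0.8389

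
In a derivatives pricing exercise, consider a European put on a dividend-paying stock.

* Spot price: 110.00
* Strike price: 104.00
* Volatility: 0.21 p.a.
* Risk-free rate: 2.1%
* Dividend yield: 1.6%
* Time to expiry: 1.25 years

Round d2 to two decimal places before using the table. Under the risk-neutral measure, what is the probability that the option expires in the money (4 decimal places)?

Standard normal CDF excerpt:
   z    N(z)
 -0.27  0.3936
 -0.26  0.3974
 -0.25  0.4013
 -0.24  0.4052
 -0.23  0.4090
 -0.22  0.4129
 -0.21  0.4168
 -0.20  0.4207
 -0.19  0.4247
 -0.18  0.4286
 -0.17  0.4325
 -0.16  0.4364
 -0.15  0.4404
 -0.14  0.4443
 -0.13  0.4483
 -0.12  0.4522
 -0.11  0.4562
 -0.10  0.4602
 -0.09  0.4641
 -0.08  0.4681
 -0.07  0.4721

σ√T = 0.21 × 1.1180 = 0.2348
d₁ = [ln(110/104) + (0.021 − 0.016 + ½·0.21²)·1.25] / (σ√T) = (0.0561 + 0.0338) / 0.2348 = 0.3829 ≈ 0.38
d₂ = 0.3829 − 0.2348 = 0.1481 ≈ 0.15
Pr(exercise) under Q = N(−d₂) = N(-0.15) = 0.4404

0.4404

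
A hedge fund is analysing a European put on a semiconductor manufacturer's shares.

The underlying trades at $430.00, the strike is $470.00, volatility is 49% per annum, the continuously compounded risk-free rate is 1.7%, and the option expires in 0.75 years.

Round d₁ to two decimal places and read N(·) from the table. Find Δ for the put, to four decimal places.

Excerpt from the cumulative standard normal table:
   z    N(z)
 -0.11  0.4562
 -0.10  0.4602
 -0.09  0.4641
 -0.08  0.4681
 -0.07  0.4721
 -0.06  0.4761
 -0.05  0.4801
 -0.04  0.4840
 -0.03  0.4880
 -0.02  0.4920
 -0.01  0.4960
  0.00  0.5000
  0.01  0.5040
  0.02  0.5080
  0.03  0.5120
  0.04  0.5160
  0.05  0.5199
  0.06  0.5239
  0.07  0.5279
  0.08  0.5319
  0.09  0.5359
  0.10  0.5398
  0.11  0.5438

-0.4880

σ√T = 0.49·√0.75 = 0.4244
d₁ = [ln(430/470) + (0.017 + ½·0.49²)·0.75] / (σ√T) = (-0.0889 + 0.1028) / 0.4244 = 0.0326 ≈ 0.03
N(d₁) = N(0.03) = 0.5120
Δ_put = N(d₁) − 1 = 0.5120 − 1 = -0.4880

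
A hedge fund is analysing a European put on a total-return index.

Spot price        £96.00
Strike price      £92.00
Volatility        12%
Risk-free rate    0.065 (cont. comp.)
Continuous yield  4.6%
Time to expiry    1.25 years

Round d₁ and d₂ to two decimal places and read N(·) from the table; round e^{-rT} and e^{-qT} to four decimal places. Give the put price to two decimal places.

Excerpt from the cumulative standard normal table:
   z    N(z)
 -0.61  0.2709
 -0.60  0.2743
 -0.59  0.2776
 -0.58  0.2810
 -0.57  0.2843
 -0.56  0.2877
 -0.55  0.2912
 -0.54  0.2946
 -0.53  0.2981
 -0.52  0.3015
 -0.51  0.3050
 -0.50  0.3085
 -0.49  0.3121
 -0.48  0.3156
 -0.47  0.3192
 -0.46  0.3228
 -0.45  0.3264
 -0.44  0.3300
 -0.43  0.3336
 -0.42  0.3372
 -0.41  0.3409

£2.22

T = 1.25;  σ√T = 0.1342
d₁ = [ln(96/92) + (0.065 − 0.046 + 0.12²/2)·1.25] / 0.1342 = [0.0426 + 0.0328] / 0.1342 = 0.5613 ⇒ 0.56
d₂ = d₁ − σ√T = 0.5613 − 0.1342 = 0.4272 ⇒ 0.43
exp(−qT) = exp(−0.046·1.25) = 0.9441;  exp(−rT) = exp(−0.065·1.25) = 0.9220
P = 92·0.9220·N(-0.43) − 96·0.9441·N(-0.56) = 92·0.9220·0.3336 − 96·0.9441·0.2877 = 28.2973 − 26.0753 = 2.2220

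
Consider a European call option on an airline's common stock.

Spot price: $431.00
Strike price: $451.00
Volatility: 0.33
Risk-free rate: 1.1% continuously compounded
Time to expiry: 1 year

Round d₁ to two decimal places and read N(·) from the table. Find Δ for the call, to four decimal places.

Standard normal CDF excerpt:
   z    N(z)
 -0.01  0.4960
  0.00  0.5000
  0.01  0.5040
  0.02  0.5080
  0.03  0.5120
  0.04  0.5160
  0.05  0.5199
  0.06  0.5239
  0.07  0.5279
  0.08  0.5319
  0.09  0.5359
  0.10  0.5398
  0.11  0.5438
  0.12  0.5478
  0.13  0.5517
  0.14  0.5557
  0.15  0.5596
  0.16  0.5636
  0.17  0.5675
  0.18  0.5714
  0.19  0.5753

0.5239

T = 1;  σ√T = 0.3300
d₁ = [ln(431/451) + (0.011 + 0.33²/2)·1] / 0.3300 = [-0.0454 + 0.0655] / 0.3300 = 0.0609 ⇒ 0.06
N(d₁) = N(0.06) = 0.5239
Δ_call = N(d₁) = 0.5239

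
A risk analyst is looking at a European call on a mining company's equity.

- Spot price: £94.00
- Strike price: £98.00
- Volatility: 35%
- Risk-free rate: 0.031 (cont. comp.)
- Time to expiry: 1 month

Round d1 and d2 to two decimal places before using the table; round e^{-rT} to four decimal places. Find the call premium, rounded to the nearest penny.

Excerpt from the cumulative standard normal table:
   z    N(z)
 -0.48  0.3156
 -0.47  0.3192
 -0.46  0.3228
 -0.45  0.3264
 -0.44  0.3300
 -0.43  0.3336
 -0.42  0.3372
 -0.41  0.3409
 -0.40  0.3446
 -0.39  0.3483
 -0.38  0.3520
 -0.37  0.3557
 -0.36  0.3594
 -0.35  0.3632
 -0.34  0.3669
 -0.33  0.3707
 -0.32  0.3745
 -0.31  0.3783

T = 0.08333;  σ√T = 0.1010
d₁ = [ln(94/98) + (0.031 + 0.35²/2)·0.08333] / 0.1010 = [-0.0417 + 0.0077] / 0.1010 = -0.3364 → -0.34
d₂ = d₁ − σ√T = -0.3364 − 0.1010 = -0.4374 → -0.44
exp(−rT) = exp(−0.031·0.08333) = 0.9974
N(d₁) = N(-0.34) = 0.3669;  N(d₂) = N(-0.44) = 0.3300
C = 94·0.3669 − 98·0.9974·0.3300 = 34.4886 − 32.2559 = 2.2327

£2.23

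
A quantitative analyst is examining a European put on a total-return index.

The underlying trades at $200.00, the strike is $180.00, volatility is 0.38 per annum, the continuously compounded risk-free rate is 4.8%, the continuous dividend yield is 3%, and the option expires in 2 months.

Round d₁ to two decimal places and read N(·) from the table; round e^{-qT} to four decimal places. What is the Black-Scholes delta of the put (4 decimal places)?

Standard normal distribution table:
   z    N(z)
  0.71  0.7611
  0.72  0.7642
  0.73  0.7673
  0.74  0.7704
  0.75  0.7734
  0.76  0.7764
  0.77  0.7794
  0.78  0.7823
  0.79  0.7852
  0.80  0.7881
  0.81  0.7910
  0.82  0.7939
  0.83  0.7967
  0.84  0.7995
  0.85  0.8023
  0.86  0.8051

-0.2166

σ√T = 0.38 × 0.4082 = 0.1551
d₁ = [ln(200/180) + (0.048 − 0.03 + 0.38²/2)·0.1667] / 0.1551 = [0.1054 + 0.0150] / 0.1551 = 0.7761 → 0.78
N(d₁) = N(0.78) = 0.7823
Δ_put = exp(−qT)·(N(d₁) − 1) = 0.9950·(0.7823 − 1) = -0.2166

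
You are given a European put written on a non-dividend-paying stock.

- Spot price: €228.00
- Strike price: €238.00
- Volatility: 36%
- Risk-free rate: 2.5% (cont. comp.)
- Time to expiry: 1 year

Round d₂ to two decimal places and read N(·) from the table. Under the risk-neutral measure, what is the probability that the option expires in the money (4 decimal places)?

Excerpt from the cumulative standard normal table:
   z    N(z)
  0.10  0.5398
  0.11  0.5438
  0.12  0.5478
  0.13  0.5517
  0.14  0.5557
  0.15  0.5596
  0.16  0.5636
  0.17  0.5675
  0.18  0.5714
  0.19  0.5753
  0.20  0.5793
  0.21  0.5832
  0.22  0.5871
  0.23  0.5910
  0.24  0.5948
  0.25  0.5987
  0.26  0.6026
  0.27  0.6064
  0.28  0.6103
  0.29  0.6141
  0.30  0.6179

σ√T = 0.36 × 1.0000 = 0.3600
ln(S/K) + (r + σ²/2)T = ln(228/238) + (0.025 + 0.36²/2)·1 = -0.0429 + 0.0898 = 0.0469
d₁ = 0.0469 / 0.3600 = 0.1302 → 0.13
d₂ = d₁ − σ√T = 0.1302 − 0.3600 = -0.2298 → -0.23
Pr(exercise) under Q = N(−d₂) = N(0.23) = 0.5910

0.5910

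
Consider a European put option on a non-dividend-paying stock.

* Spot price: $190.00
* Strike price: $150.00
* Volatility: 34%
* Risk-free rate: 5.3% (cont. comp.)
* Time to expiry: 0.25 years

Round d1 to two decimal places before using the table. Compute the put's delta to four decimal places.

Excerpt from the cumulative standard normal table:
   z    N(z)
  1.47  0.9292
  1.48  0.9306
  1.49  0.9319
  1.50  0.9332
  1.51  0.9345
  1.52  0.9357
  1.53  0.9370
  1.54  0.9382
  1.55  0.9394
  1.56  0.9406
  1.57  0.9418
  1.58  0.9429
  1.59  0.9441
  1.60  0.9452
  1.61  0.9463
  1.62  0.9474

T = 0.25;  σ√T = 0.1700
d₁ = [ln(190/150) + (0.053 + 0.34²/2)·0.25] / 0.1700 = [0.2364 + 0.0277] / 0.1700 = 1.5535 ⇒ 1.55
N(d₁) = N(1.55) = 0.9394
Δ_put = N(d₁) − 1 = 0.9394 − 1 = -0.0606

-0.0606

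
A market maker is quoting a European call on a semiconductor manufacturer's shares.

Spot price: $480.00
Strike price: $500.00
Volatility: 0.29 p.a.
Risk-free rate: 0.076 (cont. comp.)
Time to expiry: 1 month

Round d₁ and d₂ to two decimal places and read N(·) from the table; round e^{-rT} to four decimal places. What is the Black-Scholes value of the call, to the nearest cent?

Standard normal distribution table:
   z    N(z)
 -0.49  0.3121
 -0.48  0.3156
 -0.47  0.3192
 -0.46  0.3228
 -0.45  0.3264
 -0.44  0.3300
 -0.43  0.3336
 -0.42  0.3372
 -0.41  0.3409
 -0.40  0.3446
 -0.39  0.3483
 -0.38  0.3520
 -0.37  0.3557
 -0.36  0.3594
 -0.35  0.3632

T = 0.08333;  σ√T = 0.0837
ln(S/K) + (r + σ²/2)T = ln(480/500) + (0.076 + 0.29²/2)·0.08333 = -0.0408 + 0.0098 = -0.0310
d₁ = -0.0310 / 0.0837 = -0.3701 → -0.37
d₂ = d₁ − σ√T = -0.3701 − 0.0837 = -0.4538 → -0.45
e^(−rT) = e^(−0.076·0.08333) = 0.9937
C = 480·N(-0.37) − 500·0.9937·N(-0.45) = 480·0.3557 − 500·0.9937·0.3264 = 170.7360 − 162.1718 = 8.5642

$8.56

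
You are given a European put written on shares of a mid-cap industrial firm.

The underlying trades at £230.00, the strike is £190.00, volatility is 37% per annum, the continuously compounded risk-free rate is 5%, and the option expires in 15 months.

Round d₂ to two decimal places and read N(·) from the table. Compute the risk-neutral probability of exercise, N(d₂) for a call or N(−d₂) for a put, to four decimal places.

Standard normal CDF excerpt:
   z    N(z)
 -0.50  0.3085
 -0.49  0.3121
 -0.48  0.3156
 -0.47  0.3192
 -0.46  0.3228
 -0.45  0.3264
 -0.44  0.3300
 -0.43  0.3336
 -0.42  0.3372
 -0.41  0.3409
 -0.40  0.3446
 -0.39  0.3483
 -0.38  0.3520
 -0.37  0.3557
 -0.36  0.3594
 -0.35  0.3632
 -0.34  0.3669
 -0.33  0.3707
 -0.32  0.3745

T = 1.25;  σ√T = 0.4137
d₁ = [ln(230/190) + (0.05 + 0.37²/2)·1.25] / 0.4137 = [0.1911 + 0.1481] / 0.4137 = 0.8198 which rounds to 0.82
d₂ = d₁ − σ√T = 0.8198 − 0.4137 = 0.4061 which rounds to 0.41
Risk-neutral Pr[S_T < K] = N(−d₂) = N(-0.41) = 0.3409

0.3409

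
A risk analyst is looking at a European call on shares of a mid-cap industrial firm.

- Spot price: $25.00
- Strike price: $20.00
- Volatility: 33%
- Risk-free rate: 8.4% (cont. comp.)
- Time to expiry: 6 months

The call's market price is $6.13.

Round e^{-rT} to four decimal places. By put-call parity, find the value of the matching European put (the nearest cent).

$0.31

e^(−rT) = e^(−0.084·0.5) = 0.9589
Put-call parity: C − P = S − K·e^(−rT) = 25 − 20·0.9589 = 25 − 19.1780 = 5.8220
P = C − (C − P) = 6.13 − (5.8220) = 0.3080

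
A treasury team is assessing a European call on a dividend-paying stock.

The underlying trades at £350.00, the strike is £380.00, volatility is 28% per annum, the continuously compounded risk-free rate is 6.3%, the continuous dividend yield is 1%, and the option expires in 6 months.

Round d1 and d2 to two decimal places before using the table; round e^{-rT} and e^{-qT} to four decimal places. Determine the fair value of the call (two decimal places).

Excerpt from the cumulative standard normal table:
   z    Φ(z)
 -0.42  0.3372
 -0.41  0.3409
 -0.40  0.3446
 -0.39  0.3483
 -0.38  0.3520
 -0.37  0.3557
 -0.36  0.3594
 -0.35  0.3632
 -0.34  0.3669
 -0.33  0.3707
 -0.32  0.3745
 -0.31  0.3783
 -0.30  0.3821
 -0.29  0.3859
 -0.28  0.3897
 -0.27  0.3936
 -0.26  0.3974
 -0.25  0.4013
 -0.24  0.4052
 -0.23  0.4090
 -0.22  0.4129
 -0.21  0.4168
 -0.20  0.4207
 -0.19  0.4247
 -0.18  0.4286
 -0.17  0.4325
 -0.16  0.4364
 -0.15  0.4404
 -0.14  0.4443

σ√T = 0.28 × 0.7071 = 0.1980
d₁ = [ln(350/380) + (0.063 − 0.01 + ½·0.28²)·0.5] / (σ√T) = (-0.0822 + 0.0461) / 0.1980 = -0.1825 which rounds to -0.18
d₂ = -0.1825 − 0.1980 = -0.3805 which rounds to -0.38
e^(−qT) = e^(−0.01·0.5) = 0.9950;  e^(−rT) = e^(−0.063·0.5) = 0.9690
C = 350·0.9950·N(-0.18) − 380·0.9690·N(-0.38) = 350·0.9950·0.4286 − 380·0.9690·0.3520 = 149.2600 − 129.6134 = 19.6465

£19.65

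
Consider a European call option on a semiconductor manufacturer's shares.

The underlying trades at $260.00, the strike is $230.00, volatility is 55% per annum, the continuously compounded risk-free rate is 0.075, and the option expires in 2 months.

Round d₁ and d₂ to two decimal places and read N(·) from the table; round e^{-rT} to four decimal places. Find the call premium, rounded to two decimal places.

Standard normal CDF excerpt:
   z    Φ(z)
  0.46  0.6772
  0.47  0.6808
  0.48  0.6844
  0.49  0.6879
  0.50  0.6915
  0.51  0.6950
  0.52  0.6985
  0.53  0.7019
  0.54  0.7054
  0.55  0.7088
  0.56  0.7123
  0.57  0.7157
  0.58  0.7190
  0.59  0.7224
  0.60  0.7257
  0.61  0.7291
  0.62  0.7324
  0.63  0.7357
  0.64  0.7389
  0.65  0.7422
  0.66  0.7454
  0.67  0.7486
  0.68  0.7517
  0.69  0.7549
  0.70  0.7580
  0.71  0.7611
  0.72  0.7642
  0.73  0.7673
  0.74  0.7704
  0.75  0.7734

T = 0.1667;  σ√T = 0.2245
ln(S/K) + (r + σ²/2)T = ln(260/230) + (0.075 + 0.55²/2)·0.1667 = 0.1226 + 0.0377 = 0.1603
d₁ = 0.1603 / 0.2245 = 0.7140 ≈ 0.71
d₂ = d₁ − σ√T = 0.7140 − 0.2245 = 0.4894 ≈ 0.49
e^(−rT) = e^(−0.075·0.1667) = 0.9876
N(d₁) = N(0.71) = 0.7611;  N(d₂) = N(0.49) = 0.6879
C = 260·0.7611 − 230·0.9876·0.6879 = 197.8860 − 156.2551 = 41.6309

$41.63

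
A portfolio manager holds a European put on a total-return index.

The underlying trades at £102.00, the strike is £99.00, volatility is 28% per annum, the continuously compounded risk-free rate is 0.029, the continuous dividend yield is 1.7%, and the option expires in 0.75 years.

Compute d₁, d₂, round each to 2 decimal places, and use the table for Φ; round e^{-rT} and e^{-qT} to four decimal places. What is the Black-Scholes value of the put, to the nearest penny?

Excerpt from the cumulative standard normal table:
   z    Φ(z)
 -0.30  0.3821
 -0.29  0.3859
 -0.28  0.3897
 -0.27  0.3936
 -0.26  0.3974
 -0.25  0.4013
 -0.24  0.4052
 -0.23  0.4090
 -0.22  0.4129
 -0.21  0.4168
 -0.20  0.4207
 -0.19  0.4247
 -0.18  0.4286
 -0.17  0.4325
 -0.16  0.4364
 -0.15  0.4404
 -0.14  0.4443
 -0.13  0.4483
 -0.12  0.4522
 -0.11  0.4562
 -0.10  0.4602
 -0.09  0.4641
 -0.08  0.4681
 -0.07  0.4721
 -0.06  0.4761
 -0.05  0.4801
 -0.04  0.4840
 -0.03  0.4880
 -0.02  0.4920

σ√T = 0.28·√0.75 = 0.2425
ln(S/K) + (r − q + σ²/2)T = ln(102/99) + (0.029 − 0.017 + 0.28²/2)·0.75 = 0.0299 + 0.0384 = 0.0683
d₁ = 0.0683 / 0.2425 = 0.2815 ⇒ 0.28
d₂ = d₁ − σ√T = 0.2815 − 0.2425 = 0.0390 ⇒ 0.04
e^(−qT) = e^(−0.017·0.75) = 0.9873;  e^(−rT) = e^(−0.029·0.75) = 0.9785
N(−d₂) = N(-0.04) = 0.4840;  N(−d₁) = N(-0.28) = 0.3897
P = 99·0.9785·0.4840 − 102·0.9873·0.3897 = 46.8858 − 39.2446 = 7.6412

£7.64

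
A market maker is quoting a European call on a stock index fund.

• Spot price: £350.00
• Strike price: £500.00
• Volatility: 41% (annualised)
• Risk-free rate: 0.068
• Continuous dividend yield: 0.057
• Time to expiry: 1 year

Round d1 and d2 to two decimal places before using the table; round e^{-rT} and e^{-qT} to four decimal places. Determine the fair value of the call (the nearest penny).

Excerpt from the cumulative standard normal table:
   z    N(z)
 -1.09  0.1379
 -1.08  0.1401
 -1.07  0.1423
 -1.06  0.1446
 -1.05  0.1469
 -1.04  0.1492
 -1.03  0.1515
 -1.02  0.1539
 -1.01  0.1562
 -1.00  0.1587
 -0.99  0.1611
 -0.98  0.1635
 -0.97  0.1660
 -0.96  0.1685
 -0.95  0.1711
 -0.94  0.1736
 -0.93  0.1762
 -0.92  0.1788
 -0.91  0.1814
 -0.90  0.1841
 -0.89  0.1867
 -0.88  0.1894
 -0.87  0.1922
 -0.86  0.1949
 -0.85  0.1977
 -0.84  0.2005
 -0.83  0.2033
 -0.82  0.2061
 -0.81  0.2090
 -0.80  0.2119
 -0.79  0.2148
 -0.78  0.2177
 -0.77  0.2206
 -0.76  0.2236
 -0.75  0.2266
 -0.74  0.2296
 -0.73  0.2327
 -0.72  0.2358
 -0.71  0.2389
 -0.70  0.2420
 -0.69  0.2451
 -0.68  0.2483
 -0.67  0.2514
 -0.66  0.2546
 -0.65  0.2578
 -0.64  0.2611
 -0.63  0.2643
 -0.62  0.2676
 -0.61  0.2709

σ√T = 0.41 × 1.0000 = 0.4100
d₁ = [ln(350/500) + (0.068 − 0.057 + 0.41²/2)·1] / 0.4100 = [-0.3567 + 0.0950] / 0.4100 = -0.6381 ≈ -0.64
d₂ = d₁ − σ√T = -0.6381 − 0.4100 = -1.0481 ≈ -1.05
exp(−qT) = exp(−0.057·1) = 0.9446;  exp(−rT) = exp(−0.068·1) = 0.9343
N(d₁) = N(-0.64) = 0.2611;  N(d₂) = N(-1.05) = 0.1469
C = 350·0.9446·0.2611 − 500·0.9343·0.1469 = 86.3223 − 68.6243 = 17.6979

£17.70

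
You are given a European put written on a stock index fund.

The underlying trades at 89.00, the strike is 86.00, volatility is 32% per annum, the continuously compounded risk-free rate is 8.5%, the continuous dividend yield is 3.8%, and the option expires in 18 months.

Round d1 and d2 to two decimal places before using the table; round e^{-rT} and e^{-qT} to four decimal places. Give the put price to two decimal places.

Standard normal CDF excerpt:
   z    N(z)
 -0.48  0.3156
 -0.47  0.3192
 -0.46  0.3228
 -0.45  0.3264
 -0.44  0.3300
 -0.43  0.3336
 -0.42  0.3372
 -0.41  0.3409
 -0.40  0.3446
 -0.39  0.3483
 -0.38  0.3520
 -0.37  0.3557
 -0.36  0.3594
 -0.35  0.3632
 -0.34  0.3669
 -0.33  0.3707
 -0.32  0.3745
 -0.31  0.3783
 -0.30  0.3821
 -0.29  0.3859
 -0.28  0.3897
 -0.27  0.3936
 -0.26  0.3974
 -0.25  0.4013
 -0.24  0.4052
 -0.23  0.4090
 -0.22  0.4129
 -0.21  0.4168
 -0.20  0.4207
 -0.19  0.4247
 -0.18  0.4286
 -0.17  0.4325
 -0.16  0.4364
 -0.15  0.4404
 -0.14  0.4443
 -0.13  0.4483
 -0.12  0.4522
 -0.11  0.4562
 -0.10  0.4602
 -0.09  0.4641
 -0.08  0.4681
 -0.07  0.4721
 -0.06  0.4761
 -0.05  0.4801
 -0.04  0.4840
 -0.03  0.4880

8.60

σ√T = 0.32 × 1.2247 = 0.3919
ln(S/K) + (r − q + σ²/2)T = ln(89/86) + (0.085 − 0.038 + 0.32²/2)·1.5 = 0.0343 + 0.1473 = 0.1816
d₁ = 0.1816 / 0.3919 = 0.4633 which rounds to 0.46
d₂ = d₁ − σ√T = 0.4633 − 0.3919 = 0.0714 which rounds to 0.07
exp(−qT) = exp(−0.038·1.5) = 0.9446;  exp(−rT) = exp(−0.085·1.5) = 0.8803
N(−d₂) = N(-0.07) = 0.4721;  N(−d₁) = N(-0.46) = 0.3228
P = 86·0.8803·0.4721 − 89·0.9446·0.3228 = 35.7407 − 27.1376 = 8.6031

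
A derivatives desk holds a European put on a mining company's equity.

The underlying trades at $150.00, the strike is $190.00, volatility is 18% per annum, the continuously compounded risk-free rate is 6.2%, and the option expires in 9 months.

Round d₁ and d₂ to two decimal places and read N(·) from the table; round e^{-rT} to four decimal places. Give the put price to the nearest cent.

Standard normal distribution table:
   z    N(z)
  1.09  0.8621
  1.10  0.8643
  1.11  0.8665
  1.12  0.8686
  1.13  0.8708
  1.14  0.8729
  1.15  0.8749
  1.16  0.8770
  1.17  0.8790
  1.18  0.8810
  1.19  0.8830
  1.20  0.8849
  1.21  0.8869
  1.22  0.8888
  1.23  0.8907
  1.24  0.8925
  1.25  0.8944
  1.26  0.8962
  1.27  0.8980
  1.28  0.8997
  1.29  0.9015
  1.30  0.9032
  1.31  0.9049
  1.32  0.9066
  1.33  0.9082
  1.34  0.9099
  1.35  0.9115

$32.88

σ√T = 0.18 × 0.8660 = 0.1559
d₁ = [ln(150/190) + (0.062 + ½·0.18²)·0.75] / (σ√T) = (-0.2364 + 0.0586) / 0.1559 = -1.1402 ⇒ -1.14
d₂ = -1.1402 − 0.1559 = -1.2961 ⇒ -1.30
e^(−rT) = e^(−0.062·0.75) = 0.9546
N(−d₂) = N(1.30) = 0.9032;  N(−d₁) = N(1.14) = 0.8729
P = 190·0.9546·0.9032 − 150·0.8729 = 163.8170 − 130.9350 = 32.8820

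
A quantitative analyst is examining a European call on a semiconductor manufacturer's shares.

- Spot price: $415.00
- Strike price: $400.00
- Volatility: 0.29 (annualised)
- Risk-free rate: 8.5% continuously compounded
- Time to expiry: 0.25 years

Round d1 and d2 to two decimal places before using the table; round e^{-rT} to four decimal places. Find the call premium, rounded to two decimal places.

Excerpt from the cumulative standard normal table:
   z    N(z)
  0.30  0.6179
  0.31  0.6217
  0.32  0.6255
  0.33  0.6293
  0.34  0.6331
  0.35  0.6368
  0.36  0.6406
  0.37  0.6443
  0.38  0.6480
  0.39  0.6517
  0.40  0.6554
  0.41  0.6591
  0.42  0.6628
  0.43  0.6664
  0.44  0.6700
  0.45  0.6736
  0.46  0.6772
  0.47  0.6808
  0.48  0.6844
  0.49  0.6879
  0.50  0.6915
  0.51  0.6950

T = 0.25;  σ√T = 0.1450
d₁ = [ln(415/400) + (0.085 + 0.29²/2)·0.25] / 0.1450 = [0.0368 + 0.0318] / 0.1450 = 0.4729 ≈ 0.47
d₂ = d₁ − σ√T = 0.4729 − 0.1450 = 0.3279 ≈ 0.33
exp(−rT) = exp(−0.085·0.25) = 0.9790
N(d₁) = N(0.47) = 0.6808;  N(d₂) = N(0.33) = 0.6293
C = 415·0.6808 − 400·0.9790·0.6293 = 282.5320 − 246.4339 = 36.0981

$36.10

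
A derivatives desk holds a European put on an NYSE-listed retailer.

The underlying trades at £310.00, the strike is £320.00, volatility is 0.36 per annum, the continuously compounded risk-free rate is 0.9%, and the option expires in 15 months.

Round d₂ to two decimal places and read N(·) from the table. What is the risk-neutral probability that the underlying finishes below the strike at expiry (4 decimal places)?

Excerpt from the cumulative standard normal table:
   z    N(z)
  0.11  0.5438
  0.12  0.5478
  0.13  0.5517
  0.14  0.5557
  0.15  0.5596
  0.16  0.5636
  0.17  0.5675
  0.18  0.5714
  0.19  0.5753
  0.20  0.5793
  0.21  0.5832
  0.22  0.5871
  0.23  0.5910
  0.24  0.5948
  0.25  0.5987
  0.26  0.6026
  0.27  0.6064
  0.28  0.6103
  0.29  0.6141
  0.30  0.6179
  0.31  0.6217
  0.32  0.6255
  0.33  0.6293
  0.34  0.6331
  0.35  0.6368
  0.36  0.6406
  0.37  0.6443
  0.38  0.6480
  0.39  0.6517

0.5987

T = 1.25;  σ√T = 0.4025
ln(S/K) + (r + σ²/2)T = ln(310/320) + (0.009 + 0.36²/2)·1.25 = -0.0317 + 0.0922 = 0.0605
d₁ = 0.0605 / 0.4025 = 0.1503 ⇒ 0.15
d₂ = d₁ − σ√T = 0.1503 − 0.4025 = -0.2522 ⇒ -0.25
Risk-neutral Pr[S_T < K] = N(−d₂) = N(0.25) = 0.5987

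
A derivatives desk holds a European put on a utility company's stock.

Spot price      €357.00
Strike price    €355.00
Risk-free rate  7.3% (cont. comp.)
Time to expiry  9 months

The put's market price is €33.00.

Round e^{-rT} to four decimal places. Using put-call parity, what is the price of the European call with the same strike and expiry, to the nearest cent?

€53.92

e^(−rT) = e^(−0.073·0.75) = 0.9467
Put-call parity: C − P = S − K·e^(−rT) = 357 − 355·0.9467 = 357 − 336.0785 = 20.9215
C = P + (C − P) = 33.00 + (20.9215) = 53.9215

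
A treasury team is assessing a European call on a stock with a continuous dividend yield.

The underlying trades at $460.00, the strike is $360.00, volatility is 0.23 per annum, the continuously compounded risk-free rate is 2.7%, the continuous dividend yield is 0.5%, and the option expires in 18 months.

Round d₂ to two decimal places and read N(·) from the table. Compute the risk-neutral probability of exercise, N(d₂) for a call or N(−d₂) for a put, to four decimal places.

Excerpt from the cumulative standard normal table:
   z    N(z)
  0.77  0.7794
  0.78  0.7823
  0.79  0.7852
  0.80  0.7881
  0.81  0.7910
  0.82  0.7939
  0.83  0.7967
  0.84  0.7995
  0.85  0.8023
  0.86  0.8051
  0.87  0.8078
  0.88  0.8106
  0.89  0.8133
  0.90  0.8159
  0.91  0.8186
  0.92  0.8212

σ√T = 0.23·√1.5 = 0.2817
ln(S/K) + (r − q + σ²/2)T = ln(460/360) + (0.027 − 0.005 + 0.23²/2)·1.5 = 0.2451 + 0.0727 = 0.3178
d₁ = 0.3178 / 0.2817 = 1.1282 → 1.13
d₂ = d₁ − σ√T = 1.1282 − 0.2817 = 0.8465 → 0.85
Pr(exercise) under Q = N(d₂) = 0.8023

0.8023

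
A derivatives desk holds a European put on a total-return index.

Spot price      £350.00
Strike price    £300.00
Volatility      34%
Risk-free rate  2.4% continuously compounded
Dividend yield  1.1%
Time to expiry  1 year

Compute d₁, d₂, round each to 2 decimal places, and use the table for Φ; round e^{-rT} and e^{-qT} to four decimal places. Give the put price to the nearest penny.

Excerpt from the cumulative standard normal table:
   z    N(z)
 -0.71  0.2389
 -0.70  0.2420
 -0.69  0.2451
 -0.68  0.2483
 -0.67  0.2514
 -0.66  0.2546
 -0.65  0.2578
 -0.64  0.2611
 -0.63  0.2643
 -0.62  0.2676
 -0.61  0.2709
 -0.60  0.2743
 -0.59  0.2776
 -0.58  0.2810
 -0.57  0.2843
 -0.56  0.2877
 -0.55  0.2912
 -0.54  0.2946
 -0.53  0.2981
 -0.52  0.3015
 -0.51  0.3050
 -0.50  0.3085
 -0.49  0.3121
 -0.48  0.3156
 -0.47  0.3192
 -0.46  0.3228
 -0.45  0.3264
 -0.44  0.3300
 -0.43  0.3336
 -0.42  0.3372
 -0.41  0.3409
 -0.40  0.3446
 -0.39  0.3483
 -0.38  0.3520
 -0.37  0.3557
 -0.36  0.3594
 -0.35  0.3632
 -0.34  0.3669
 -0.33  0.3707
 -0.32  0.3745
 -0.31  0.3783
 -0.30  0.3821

σ√T = 0.34 × 1.0000 = 0.3400
d₁ = [ln(350/300) + (0.024 − 0.011 + 0.34²/2)·1] / 0.3400 = [0.1542 + 0.0708] / 0.3400 = 0.6616 ≈ 0.66
d₂ = d₁ − σ√T = 0.6616 − 0.3400 = 0.3216 ≈ 0.32
exp(−qT) = exp(−0.011·1) = 0.9891;  exp(−rT) = exp(−0.024·1) = 0.9763
N(−d₂) = N(-0.32) = 0.3745;  N(−d₁) = N(-0.66) = 0.2546
P = 300·0.9763·0.3745 − 350·0.9891·0.2546 = 109.6873 − 88.1387 = 21.5486

£21.55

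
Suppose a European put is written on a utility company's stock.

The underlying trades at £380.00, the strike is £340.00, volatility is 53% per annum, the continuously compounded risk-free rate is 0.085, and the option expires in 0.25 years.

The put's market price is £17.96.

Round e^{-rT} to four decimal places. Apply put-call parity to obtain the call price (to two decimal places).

£65.10

e^(−rT) = e^(−0.085·0.25) = 0.9790
Put-call parity: C − P = S − K·e^(−rT) = 380 − 340·0.9790 = 380 − 332.8600 = 47.1400
C = P + (C − P) = 17.96 + (47.1400) = 65.1000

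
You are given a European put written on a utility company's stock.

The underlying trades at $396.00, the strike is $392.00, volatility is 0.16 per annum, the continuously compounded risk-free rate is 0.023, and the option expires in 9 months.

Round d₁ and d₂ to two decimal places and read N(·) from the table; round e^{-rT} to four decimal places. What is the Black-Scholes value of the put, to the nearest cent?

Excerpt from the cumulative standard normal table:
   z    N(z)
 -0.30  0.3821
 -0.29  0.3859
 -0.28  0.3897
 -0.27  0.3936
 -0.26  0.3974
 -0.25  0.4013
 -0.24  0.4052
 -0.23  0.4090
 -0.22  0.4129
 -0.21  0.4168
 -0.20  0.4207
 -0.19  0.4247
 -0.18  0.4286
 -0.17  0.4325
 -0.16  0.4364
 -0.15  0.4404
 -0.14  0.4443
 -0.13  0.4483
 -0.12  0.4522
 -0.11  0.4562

T = 0.75;  σ√T = 0.1386
d₁ = [ln(396/392) + (0.023 + 0.16²/2)·0.75] / 0.1386 = [0.0102 + 0.0268] / 0.1386 = 0.2670 ⇒ 0.27
d₂ = d₁ − σ√T = 0.2670 − 0.1386 = 0.1285 ⇒ 0.13
exp(−rT) = exp(−0.023·0.75) = 0.9829
N(−d₂) = N(-0.13) = 0.4483;  N(−d₁) = N(-0.27) = 0.3936
P = 392·0.9829·0.4483 − 396·0.3936 = 172.7286 − 155.8656 = 16.8630

$16.86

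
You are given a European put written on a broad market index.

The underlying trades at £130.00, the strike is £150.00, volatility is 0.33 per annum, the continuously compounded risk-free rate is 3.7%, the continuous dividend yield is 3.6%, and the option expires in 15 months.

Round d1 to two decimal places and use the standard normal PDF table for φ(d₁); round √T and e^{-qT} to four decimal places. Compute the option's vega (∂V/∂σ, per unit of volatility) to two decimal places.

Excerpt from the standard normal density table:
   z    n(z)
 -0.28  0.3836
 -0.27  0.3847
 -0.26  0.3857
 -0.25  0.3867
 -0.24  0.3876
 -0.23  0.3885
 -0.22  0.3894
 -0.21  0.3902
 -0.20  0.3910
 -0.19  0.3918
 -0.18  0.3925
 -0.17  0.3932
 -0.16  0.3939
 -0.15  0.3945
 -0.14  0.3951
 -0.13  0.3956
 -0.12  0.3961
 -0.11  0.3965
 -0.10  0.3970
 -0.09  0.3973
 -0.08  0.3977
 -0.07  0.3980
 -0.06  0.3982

σ√T = 0.33 × 1.1180 = 0.3690
d₁ = [ln(130/150) + (0.037 − 0.036 + ½·0.33²)·1.25] / (σ√T) = (-0.1431 + 0.0693) / 0.3690 = -0.2000 ⇒ -0.20
√T = √1.25 = 1.1180
φ(d₁) = φ(-0.20) = 0.3910
exp(−qT) = exp(−0.036·1.25) = 0.9560
vega = S·exp(−qT)·φ(d₁)·√T = 130·0.9560·0.3910·1.1180 = 54.3275

54.33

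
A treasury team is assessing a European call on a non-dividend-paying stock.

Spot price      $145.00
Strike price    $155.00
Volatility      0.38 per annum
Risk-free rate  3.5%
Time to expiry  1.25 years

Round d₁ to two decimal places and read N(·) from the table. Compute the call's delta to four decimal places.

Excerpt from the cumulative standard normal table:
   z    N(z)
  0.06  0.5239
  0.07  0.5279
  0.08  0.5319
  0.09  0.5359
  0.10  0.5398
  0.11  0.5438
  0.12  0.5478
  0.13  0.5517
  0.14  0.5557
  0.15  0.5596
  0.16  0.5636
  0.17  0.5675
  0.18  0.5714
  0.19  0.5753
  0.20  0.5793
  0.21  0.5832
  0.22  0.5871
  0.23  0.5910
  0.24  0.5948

T = 1.25;  σ√T = 0.4249
d₁ = [ln(145/155) + (0.035 + ½·0.38²)·1.25] / (σ√T) = (-0.0667 + 0.1340) / 0.4249 = 0.1584 → 0.16
N(d₁) = N(0.16) = 0.5636
Δ_call = N(d₁) = 0.5636

0.5636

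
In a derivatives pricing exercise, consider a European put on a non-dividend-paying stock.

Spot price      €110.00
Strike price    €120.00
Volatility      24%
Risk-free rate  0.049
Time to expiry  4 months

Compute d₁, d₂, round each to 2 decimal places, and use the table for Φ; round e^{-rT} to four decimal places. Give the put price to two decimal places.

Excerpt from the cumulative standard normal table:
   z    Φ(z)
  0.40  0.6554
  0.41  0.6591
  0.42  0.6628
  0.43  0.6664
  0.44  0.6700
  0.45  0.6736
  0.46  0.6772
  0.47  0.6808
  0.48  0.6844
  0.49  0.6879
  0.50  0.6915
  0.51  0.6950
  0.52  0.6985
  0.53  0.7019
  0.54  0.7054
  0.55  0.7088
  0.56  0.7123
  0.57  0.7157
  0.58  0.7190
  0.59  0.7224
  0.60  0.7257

T = 0.3333;  σ√T = 0.1386
ln(S/K) + (r + σ²/2)T = ln(110/120) + (0.049 + 0.24²/2)·0.3333 = -0.0870 + 0.0259 = -0.0611
d₁ = -0.0611 / 0.1386 = -0.4408 ≈ -0.44
d₂ = d₁ − σ√T = -0.4408 − 0.1386 = -0.5794 ≈ -0.58
exp(−rT) = exp(−0.049·0.3333) = 0.9838
N(−d₂) = N(0.58) = 0.7190;  N(−d₁) = N(0.44) = 0.6700
P = 120·0.9838·0.7190 − 110·0.6700 = 84.8823 − 73.7000 = 11.1823

€11.18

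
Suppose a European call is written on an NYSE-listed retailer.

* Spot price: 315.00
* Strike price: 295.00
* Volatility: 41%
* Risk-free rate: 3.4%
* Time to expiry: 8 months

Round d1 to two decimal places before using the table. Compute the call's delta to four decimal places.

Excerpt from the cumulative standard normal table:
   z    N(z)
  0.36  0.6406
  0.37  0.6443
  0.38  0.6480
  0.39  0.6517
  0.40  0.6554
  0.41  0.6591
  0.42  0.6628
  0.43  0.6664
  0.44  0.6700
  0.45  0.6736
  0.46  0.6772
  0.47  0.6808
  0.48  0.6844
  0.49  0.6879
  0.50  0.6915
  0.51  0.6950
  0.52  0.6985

0.6664

T = 0.6667;  σ√T = 0.3348
ln(S/K) + (r + σ²/2)T = ln(315/295) + (0.034 + 0.41²/2)·0.6667 = 0.0656 + 0.0787 = 0.1443
d₁ = 0.1443 / 0.3348 = 0.4310 which rounds to 0.43
N(d₁) = N(0.43) = 0.6664
Δ_call = N(d₁) = 0.6664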